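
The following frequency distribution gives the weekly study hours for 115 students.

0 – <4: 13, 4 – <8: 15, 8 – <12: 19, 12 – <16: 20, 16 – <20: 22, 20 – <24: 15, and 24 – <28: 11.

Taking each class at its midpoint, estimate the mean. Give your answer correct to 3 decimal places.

Midpoints: 2, 6, 10, 14, 18, 22, 26
Σfm = 13×2 + 15×6 + 19×10 + 20×14 + 22×18 + 15×22 + 11×26 = 1598
n = Σf = 115
Mean = 1598 / 115 = 13.8957

13.896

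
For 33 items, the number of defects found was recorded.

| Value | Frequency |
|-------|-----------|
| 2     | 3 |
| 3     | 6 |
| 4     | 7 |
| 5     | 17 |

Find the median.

5

Cumulative frequencies: 3, 9, 16, 33
n = 33, so the median is the value in position (n+1)/2 = 17.
Position 17 falls at value 5.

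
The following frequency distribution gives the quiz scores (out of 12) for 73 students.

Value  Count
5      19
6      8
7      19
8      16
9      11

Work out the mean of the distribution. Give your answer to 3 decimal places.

Values: 5, 6, 7, 8, 9
Σfx = 19×5 + 8×6 + 19×7 + 16×8 + 11×9 = 503
n = Σf = 73
Mean = 503 / 73 = 6.8904

6.890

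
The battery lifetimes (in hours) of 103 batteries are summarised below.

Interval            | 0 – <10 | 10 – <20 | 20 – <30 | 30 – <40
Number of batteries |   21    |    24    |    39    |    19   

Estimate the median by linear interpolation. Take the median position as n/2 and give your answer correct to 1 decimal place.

21.7

Cumulative frequencies: 21, 45, 84, 103
n = 103; position = n/2 = 51.5.
This falls in the class 20 – <30: L = 20, F = 45, f = 39, h = 10.
Median ≈ 20 + ((51.5 − 45) / 39) × 10 = 21.6667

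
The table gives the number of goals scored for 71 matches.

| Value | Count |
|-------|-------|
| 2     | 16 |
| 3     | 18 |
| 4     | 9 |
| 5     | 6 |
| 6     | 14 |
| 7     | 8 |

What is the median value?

Cumulative frequencies: 16, 34, 43, 49, 63, 71
n = 71, so the median is the value in position (n+1)/2 = 36.
Position 36 falls at value 4.

4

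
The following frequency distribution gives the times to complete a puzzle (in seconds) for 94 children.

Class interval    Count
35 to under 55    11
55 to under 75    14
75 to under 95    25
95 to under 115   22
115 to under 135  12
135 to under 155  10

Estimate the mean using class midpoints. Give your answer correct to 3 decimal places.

93.511

Midpoints: 45, 65, 85, 105, 125, 145
Σfm = 11×45 + 14×65 + 25×85 + 22×105 + 12×125 + 10×145 = 8790
n = Σf = 94
Mean = 8790 / 94 = 93.5106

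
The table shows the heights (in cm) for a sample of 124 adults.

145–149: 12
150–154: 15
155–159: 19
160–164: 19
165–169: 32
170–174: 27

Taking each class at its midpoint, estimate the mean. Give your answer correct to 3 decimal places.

Midpoints: 147, 152, 157, 162, 167, 172
Σfm = 12×147 + 15×152 + 19×157 + 19×162 + 32×167 + 27×172 = 20093
n = Σf = 124
Mean = 20093 / 124 = 162.0403

162.040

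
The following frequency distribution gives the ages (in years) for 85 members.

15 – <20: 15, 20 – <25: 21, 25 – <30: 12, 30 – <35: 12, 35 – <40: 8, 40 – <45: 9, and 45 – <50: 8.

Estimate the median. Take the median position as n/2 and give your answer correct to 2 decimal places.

27.71

Cumulative frequencies: 15, 36, 48, 60, 68, 77, 85
n = 85; position = n/2 = 42.5.
This falls in the class 25 – <30: L = 25, F = 36, f = 12, h = 5.
Median ≈ 25 + ((42.5 − 36) / 12) × 5 = 27.7083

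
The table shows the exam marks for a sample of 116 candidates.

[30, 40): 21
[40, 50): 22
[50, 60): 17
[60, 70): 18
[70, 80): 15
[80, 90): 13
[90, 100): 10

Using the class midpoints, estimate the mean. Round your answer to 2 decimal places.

60.43

Midpoints: 35, 45, 55, 65, 75, 85, 95
Σfm = 21×35 + 22×45 + 17×55 + 18×65 + 15×75 + 13×85 + 10×95 = 7010
n = Σf = 116
Mean = 7010 / 116 = 60.4310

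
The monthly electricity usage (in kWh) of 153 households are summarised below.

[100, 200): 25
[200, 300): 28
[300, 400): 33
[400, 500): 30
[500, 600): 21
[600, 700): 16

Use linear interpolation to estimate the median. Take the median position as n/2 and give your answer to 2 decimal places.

371.21

Cumulative frequencies: 25, 53, 86, 116, 137, 153
n = 153; position = n/2 = 76.5.
This falls in the class [300, 400): L = 300, F = 53, f = 33, h = 100.
Median ≈ 300 + ((76.5 − 53) / 33) × 100 = 371.2121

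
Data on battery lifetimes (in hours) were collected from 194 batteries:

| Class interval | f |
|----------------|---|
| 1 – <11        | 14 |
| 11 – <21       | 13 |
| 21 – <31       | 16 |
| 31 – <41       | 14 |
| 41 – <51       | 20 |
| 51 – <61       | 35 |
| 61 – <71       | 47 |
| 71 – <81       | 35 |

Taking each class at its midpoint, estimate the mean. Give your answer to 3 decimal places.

50.794

Midpoints: 6, 16, 26, 36, 46, 56, 66, 76
Σfm = 14×6 + 13×16 + 16×26 + 14×36 + 20×46 + 35×56 + 47×66 + 35×76 = 9854
n = Σf = 194
Mean = 9854 / 194 = 50.7938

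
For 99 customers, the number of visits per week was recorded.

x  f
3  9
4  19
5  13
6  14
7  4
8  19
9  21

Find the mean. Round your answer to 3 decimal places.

6.273

Values: 3, 4, 5, 6, 7, 8, 9
Σfx = 9×3 + 19×4 + 13×5 + 14×6 + 4×7 + 19×8 + 21×9 = 621
n = Σf = 99
Mean = 621 / 99 = 6.2727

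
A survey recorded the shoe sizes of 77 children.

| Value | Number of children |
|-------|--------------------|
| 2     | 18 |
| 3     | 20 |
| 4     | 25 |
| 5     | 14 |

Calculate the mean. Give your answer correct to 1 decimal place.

Values: 2, 3, 4, 5
Σfx = 18×2 + 20×3 + 25×4 + 14×5 = 266
n = Σf = 77
Mean = 266 / 77 = 3.4545

3.5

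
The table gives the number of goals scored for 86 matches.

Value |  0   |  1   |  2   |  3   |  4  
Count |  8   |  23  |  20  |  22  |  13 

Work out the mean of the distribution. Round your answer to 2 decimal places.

2.10

Values: 0, 1, 2, 3, 4
Σfx = 8×0 + 23×1 + 20×2 + 22×3 + 13×4 = 181
n = Σf = 86
Mean = 181 / 86 = 2.1047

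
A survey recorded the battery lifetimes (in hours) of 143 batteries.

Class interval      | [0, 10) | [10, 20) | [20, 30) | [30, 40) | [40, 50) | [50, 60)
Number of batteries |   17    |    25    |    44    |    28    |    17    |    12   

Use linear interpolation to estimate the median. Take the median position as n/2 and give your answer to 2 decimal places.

Cumulative frequencies: 17, 42, 86, 114, 131, 143
n = 143; position = n/2 = 71.5.
This falls in the class [20, 30): L = 20, F = 42, f = 44, h = 10.
Median ≈ 20 + ((71.5 − 42) / 44) × 10 = 26.7045

26.70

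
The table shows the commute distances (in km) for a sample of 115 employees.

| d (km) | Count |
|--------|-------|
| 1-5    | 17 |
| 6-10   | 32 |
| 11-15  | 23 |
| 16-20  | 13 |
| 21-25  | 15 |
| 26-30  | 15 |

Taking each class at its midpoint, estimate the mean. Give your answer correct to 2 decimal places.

13.96

Midpoints: 3, 8, 13, 18, 23, 28
Σfm = 17×3 + 32×8 + 23×13 + 13×18 + 15×23 + 15×28 = 1605
n = Σf = 115
Mean = 1605 / 115 = 13.9565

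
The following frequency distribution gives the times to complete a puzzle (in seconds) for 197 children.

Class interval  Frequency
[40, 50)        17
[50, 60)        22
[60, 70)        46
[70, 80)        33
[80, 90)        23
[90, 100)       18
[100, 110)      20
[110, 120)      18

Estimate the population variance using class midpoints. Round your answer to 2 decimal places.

425.03

Midpoints: 45, 55, 65, 75, 85, 95, 105, 115
n = 197, Σfm = 15275, mean = 77.5381
Σfm² = 1268125
Σf(m − x̄)² = Σfm² − (Σfm)²/n = 1268125 − 15275²/197 = 83730.9645
Population variance = 83730.9645 / 197 = 425.0303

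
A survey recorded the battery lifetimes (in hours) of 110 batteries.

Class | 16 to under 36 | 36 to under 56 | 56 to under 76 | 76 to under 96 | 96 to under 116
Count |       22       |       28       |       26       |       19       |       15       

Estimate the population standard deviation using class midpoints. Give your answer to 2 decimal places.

26.30

Midpoints: 26, 46, 66, 86, 106
n = 110, Σfm = 6800, mean = 61.8182
Σfm² = 496440
Σf(m − x̄)² = Σfm² − (Σfm)²/n = 496440 − 6800²/110 = 76076.3636
Population variance = 76076.3636 / 110 = 691.6033
Standard deviation = √691.6033 = 26.2984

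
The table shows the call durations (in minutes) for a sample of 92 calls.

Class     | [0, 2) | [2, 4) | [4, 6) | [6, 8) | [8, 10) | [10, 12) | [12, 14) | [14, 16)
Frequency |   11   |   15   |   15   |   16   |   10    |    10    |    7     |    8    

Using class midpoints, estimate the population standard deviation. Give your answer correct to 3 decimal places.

4.246

Midpoints: 1, 3, 5, 7, 9, 11, 13, 15
n = 92, Σfm = 654, mean = 7.1087
Σfm² = 6308
Σf(m − x̄)² = Σfm² − (Σfm)²/n = 6308 − 654²/92 = 1658.9130
Population variance = 1658.9130 / 92 = 18.0317
Standard deviation = √18.0317 = 4.2464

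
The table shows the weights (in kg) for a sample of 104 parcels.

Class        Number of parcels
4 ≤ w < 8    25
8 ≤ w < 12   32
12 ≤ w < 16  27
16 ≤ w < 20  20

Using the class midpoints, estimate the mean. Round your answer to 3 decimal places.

Midpoints: 6, 10, 14, 18
Σfm = 25×6 + 32×10 + 27×14 + 20×18 = 1208
n = Σf = 104
Mean = 1208 / 104 = 11.6154

11.615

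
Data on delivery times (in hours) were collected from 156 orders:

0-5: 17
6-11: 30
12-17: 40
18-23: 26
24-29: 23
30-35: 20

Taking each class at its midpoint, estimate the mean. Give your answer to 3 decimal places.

17.115

Midpoints: 2.5, 8.5, 14.5, 20.5, 26.5, 32.5
Σfm = 17×2.5 + 30×8.5 + 40×14.5 + 26×20.5 + 23×26.5 + 20×32.5 = 2670
n = Σf = 156
Mean = 2670 / 156 = 17.1154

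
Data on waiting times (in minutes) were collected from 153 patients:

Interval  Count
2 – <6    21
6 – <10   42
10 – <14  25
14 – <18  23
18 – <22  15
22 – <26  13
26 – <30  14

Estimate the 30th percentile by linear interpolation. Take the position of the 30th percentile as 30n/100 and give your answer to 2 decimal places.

Cumulative frequencies: 21, 63, 88, 111, 126, 139, 153
n = 153; position = 30n/100 = 45.9.
This falls in the class 6 – <10: L = 6, F = 21, f = 42, h = 4.
30th percentile ≈ 6 + ((45.9 − 21) / 42) × 4 = 8.3714

8.37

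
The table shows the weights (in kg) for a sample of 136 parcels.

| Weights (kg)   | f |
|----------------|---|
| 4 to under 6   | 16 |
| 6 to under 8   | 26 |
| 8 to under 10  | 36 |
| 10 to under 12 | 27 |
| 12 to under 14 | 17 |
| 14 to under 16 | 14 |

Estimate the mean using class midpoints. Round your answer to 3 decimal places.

9.662

Midpoints: 5, 7, 9, 11, 13, 15
Σfm = 16×5 + 26×7 + 36×9 + 27×11 + 17×13 + 14×15 = 1314
n = Σf = 136
Mean = 1314 / 136 = 9.6618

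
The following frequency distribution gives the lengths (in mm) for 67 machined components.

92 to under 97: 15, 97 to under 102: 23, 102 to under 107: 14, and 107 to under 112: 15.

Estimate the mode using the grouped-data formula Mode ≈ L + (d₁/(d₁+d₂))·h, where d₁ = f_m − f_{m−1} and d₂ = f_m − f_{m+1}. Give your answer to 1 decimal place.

Modal class: 97 to under 102 (highest frequency 23).
d₁ = 23 − 15 = 8, d₂ = 23 − 14 = 9
Mode ≈ 97 + (8/(8+9)) × 5 = 97 + 2.3529 = 99.3529

99.4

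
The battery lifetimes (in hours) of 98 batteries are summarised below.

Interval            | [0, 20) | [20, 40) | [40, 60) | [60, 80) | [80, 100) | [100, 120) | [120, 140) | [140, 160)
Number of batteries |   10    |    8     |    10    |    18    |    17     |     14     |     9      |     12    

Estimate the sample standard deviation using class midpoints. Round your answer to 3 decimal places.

42.412

Midpoints: 10, 30, 50, 70, 90, 110, 130, 150
n = 98, Σfm = 8140, mean = 83.0612
Σfm² = 850600
Σf(m − x̄)² = Σfm² − (Σfm)²/n = 850600 − 8140²/98 = 174481.6327
Sample variance = 174481.6327 / 97 = 1798.7797
Standard deviation = √1798.7797 = 42.4120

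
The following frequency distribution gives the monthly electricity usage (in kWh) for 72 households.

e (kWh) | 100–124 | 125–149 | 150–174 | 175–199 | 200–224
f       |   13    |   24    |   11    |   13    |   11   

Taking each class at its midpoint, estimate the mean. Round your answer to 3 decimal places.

156.792

Midpoints: 112, 137, 162, 187, 212
Σfm = 13×112 + 24×137 + 11×162 + 13×187 + 11×212 = 11289
n = Σf = 72
Mean = 11289 / 72 = 156.7917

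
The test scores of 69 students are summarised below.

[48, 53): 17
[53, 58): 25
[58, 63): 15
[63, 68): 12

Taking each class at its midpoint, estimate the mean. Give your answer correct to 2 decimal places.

57.09

Midpoints: 50.5, 55.5, 60.5, 65.5
Σfm = 17×50.5 + 25×55.5 + 15×60.5 + 12×65.5 = 3939.5
n = Σf = 69
Mean = 3939.5 / 69 = 57.0942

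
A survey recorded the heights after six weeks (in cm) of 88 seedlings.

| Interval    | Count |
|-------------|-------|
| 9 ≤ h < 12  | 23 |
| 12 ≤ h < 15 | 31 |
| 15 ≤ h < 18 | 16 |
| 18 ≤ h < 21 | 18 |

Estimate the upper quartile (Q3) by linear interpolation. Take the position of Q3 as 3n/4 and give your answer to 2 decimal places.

Cumulative frequencies: 23, 54, 70, 88
n = 88; position = 3n/4 = 66.
This falls in the class 15 ≤ h < 18: L = 15, F = 54, f = 16, h = 3.
Upper quartile ≈ 15 + ((66 − 54) / 16) × 3 = 17.2500

17.25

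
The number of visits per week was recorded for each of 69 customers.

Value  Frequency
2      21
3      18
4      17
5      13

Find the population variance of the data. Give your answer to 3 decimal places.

1.203

Values: 2, 3, 4, 5
n = 69, Σfx = 229, mean = 3.3188
Σfx² = 843
Σf(x − x̄)² = Σfx² − (Σfx)²/n = 843 − 229²/69 = 82.9855
Population variance = 82.9855 / 69 = 1.2027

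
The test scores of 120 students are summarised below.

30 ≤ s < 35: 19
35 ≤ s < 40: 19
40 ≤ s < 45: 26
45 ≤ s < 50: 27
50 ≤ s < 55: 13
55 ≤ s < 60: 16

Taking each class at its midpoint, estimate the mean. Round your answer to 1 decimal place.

Midpoints: 32.5, 37.5, 42.5, 47.5, 52.5, 57.5
Σfm = 19×32.5 + 19×37.5 + 26×42.5 + 27×47.5 + 13×52.5 + 16×57.5 = 5320
n = Σf = 120
Mean = 5320 / 120 = 44.3333

44.3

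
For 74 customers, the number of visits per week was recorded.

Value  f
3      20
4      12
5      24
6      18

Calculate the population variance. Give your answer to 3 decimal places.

1.275

Values: 3, 4, 5, 6
n = 74, Σfx = 336, mean = 4.5405
Σfx² = 1620
Σf(x − x̄)² = Σfx² − (Σfx)²/n = 1620 − 336²/74 = 94.3784
Population variance = 94.3784 / 74 = 1.2754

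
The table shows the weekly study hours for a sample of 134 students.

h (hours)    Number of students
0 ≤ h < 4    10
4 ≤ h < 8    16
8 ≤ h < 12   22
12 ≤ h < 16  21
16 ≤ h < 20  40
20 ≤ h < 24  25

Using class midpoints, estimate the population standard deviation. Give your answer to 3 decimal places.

Midpoints: 2, 6, 10, 14, 18, 22
n = 134, Σfm = 1900, mean = 14.1791
Σfm² = 31992
Σf(m − x̄)² = Σfm² − (Σfm)²/n = 31992 − 1900²/134 = 5051.7015
Population variance = 5051.7015 / 134 = 37.6993
Standard deviation = √37.6993 = 6.1400

6.140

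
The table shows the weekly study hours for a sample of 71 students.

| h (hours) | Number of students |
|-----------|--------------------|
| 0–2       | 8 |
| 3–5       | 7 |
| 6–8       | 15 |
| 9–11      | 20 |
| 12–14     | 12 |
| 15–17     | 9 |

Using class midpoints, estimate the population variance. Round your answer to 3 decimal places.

Midpoints: 1, 4, 7, 10, 13, 16
n = 71, Σfm = 641, mean = 9.0282
Σfm² = 7187
Σf(m − x̄)² = Σfm² − (Σfm)²/n = 7187 − 641²/71 = 1399.9437
Population variance = 1399.9437 / 71 = 19.7175

19.718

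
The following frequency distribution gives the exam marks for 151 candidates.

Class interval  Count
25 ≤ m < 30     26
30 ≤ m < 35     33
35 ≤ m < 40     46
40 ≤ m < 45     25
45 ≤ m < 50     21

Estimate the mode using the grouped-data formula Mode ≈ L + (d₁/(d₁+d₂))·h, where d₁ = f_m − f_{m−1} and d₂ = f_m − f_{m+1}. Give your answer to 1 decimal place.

Modal class: 35 ≤ m < 40 (highest frequency 46).
d₁ = 46 − 33 = 13, d₂ = 46 − 25 = 21
Mode ≈ 35 + (13/(13+21)) × 5 = 35 + 1.9118 = 36.9118

36.9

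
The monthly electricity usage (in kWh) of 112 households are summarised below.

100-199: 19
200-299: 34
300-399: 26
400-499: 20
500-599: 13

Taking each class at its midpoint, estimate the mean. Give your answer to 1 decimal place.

Midpoints: 149.5, 249.5, 349.5, 449.5, 549.5
Σfm = 19×149.5 + 34×249.5 + 26×349.5 + 20×449.5 + 13×549.5 = 36544
n = Σf = 112
Mean = 36544 / 112 = 326.2857

326.3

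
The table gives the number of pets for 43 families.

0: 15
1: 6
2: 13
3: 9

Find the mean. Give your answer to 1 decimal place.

1.4

Values: 0, 1, 2, 3
Σfx = 15×0 + 6×1 + 13×2 + 9×3 = 59
n = Σf = 43
Mean = 59 / 43 = 1.3721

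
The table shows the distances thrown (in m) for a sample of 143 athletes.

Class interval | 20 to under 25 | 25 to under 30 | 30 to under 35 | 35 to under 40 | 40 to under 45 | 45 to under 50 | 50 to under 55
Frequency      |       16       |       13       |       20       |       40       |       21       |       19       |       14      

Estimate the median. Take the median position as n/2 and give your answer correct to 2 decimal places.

Cumulative frequencies: 16, 29, 49, 89, 110, 129, 143
n = 143; position = n/2 = 71.5.
This falls in the class 35 to under 40: L = 35, F = 49, f = 40, h = 5.
Median ≈ 35 + ((71.5 − 49) / 40) × 5 = 37.8125

37.81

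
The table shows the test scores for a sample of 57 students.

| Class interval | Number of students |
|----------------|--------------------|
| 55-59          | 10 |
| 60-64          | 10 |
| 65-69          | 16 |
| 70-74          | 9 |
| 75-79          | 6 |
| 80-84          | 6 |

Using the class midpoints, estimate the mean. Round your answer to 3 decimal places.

Midpoints: 57, 62, 67, 72, 77, 82
Σfm = 10×57 + 10×62 + 16×67 + 9×72 + 6×77 + 6×82 = 3864
n = Σf = 57
Mean = 3864 / 57 = 67.7895

67.789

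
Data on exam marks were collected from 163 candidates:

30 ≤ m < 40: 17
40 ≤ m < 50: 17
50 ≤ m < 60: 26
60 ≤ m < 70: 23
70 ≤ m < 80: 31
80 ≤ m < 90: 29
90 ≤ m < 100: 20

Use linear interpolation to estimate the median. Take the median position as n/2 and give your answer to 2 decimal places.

Cumulative frequencies: 17, 34, 60, 83, 114, 143, 163
n = 163; position = n/2 = 81.5.
This falls in the class 60 ≤ m < 70: L = 60, F = 60, f = 23, h = 10.
Median ≈ 60 + ((81.5 − 60) / 23) × 10 = 69.3478

69.35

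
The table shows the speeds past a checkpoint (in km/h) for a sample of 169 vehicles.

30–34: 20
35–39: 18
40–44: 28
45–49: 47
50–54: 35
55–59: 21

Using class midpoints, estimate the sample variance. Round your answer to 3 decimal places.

Midpoints: 32, 37, 42, 47, 52, 57
n = 169, Σfm = 7708, mean = 45.6095
Σfm² = 361206
Σf(m − x̄)² = Σfm² − (Σfm)²/n = 361206 − 7708²/169 = 9648.2249
Sample variance = 9648.2249 / 168 = 57.4299

57.430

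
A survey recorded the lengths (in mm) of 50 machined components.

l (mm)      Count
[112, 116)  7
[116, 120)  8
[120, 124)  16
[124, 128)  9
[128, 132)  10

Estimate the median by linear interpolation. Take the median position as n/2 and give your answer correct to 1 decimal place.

122.5

Cumulative frequencies: 7, 15, 31, 40, 50
n = 50; position = n/2 = 25.
This falls in the class [120, 124): L = 120, F = 15, f = 16, h = 4.
Median ≈ 120 + ((25 − 15) / 16) × 4 = 122.5000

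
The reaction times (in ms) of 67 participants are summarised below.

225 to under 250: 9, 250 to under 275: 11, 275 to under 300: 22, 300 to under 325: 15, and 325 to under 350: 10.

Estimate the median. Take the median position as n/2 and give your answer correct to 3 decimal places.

Cumulative frequencies: 9, 20, 42, 57, 67
n = 67; position = n/2 = 33.5.
This falls in the class 275 to under 300: L = 275, F = 20, f = 22, h = 25.
Median ≈ 275 + ((33.5 − 20) / 22) × 25 = 290.3409

290.341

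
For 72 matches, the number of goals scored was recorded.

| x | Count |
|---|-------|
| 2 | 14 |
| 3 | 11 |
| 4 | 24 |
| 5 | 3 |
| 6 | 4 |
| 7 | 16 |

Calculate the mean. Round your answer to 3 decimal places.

4.278

Values: 2, 3, 4, 5, 6, 7
Σfx = 14×2 + 11×3 + 24×4 + 3×5 + 4×6 + 16×7 = 308
n = Σf = 72
Mean = 308 / 72 = 4.2778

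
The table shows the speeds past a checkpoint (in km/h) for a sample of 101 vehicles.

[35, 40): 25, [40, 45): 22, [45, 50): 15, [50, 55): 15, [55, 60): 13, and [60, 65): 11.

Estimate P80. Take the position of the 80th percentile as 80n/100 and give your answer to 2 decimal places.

56.46

Cumulative frequencies: 25, 47, 62, 77, 90, 101
n = 101; position = 80n/100 = 80.8.
This falls in the class [55, 60): L = 55, F = 77, f = 13, h = 5.
80th percentile ≈ 55 + ((80.8 − 77) / 13) × 5 = 56.4615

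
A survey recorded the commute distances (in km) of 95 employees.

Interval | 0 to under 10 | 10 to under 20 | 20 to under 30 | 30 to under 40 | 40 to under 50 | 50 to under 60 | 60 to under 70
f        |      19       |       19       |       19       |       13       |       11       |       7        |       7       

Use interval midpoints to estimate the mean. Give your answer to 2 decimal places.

Midpoints: 5, 15, 25, 35, 45, 55, 65
Σfm = 19×5 + 19×15 + 19×25 + 13×35 + 11×45 + 7×55 + 7×65 = 2645
n = Σf = 95
Mean = 2645 / 95 = 27.8421

27.84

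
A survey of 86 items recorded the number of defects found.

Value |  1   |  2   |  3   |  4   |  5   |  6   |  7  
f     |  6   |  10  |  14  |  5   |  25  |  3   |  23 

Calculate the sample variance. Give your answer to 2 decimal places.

3.83

Values: 1, 2, 3, 4, 5, 6, 7
n = 86, Σfx = 392, mean = 4.5581
Σfx² = 2112
Σf(x − x̄)² = Σfx² − (Σfx)²/n = 2112 − 392²/86 = 325.2093
Sample variance = 325.2093 / 85 = 3.8260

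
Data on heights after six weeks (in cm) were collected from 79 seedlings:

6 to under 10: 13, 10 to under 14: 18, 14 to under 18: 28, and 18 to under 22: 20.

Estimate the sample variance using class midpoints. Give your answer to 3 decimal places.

16.966

Midpoints: 8, 12, 16, 20
n = 79, Σfm = 1168, mean = 14.7848
Σfm² = 18592
Σf(m − x̄)² = Σfm² − (Σfm)²/n = 18592 − 1168²/79 = 1323.3418
Sample variance = 1323.3418 / 78 = 16.9659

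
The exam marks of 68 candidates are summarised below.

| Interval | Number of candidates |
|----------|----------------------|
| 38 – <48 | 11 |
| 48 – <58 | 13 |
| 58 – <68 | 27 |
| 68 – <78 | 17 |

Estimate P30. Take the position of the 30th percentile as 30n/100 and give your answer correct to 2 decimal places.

Cumulative frequencies: 11, 24, 51, 68
n = 68; position = 30n/100 = 20.4.
This falls in the class 48 – <58: L = 48, F = 11, f = 13, h = 10.
30th percentile ≈ 48 + ((20.4 − 11) / 13) × 10 = 55.2308

55.23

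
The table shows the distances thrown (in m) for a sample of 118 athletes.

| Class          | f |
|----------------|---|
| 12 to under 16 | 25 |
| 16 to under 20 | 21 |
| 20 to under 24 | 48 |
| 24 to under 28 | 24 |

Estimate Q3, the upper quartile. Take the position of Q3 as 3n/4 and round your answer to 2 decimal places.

23.54

Cumulative frequencies: 25, 46, 94, 118
n = 118; position = 3n/4 = 88.5.
This falls in the class 20 to under 24: L = 20, F = 46, f = 48, h = 4.
Upper quartile ≈ 20 + ((88.5 − 46) / 48) × 4 = 23.5417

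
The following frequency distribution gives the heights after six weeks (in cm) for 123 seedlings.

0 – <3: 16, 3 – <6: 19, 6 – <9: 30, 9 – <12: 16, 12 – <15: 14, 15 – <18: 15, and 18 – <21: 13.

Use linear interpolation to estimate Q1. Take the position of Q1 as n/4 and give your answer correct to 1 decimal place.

Cumulative frequencies: 16, 35, 65, 81, 95, 110, 123
n = 123; position = n/4 = 30.75.
This falls in the class 3 – <6: L = 3, F = 16, f = 19, h = 3.
Lower quartile ≈ 3 + ((30.75 − 16) / 19) × 3 = 5.3289

5.3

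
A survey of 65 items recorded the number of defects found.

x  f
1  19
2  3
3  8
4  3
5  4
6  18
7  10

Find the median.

4

Cumulative frequencies: 19, 22, 30, 33, 37, 55, 65
n = 65, so the median is the value in position (n+1)/2 = 33.
Position 33 falls at value 4.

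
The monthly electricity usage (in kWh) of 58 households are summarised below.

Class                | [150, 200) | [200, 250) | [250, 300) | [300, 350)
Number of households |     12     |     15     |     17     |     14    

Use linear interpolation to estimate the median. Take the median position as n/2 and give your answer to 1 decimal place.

Cumulative frequencies: 12, 27, 44, 58
n = 58; position = n/2 = 29.
This falls in the class [250, 300): L = 250, F = 27, f = 17, h = 50.
Median ≈ 250 + ((29 − 27) / 17) × 50 = 255.8824

255.9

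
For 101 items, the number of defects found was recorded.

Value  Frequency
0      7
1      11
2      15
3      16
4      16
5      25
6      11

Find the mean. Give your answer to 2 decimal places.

Values: 0, 1, 2, 3, 4, 5, 6
Σfx = 7×0 + 11×1 + 15×2 + 16×3 + 16×4 + 25×5 + 11×6 = 344
n = Σf = 101
Mean = 344 / 101 = 3.4059

3.41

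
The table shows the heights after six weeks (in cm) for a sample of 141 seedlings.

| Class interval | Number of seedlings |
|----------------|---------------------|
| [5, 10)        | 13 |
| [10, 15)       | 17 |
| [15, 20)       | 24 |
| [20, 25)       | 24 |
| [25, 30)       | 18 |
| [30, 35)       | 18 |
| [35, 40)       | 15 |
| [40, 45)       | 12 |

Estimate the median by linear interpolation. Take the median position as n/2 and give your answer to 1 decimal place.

Cumulative frequencies: 13, 30, 54, 78, 96, 114, 129, 141
n = 141; position = n/2 = 70.5.
This falls in the class [20, 25): L = 20, F = 54, f = 24, h = 5.
Median ≈ 20 + ((70.5 − 54) / 24) × 5 = 23.4375

23.4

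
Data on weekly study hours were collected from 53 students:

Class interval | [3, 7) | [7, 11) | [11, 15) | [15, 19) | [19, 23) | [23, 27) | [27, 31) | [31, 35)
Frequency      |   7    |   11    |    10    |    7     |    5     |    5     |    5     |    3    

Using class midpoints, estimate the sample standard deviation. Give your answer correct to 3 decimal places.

Midpoints: 5, 9, 13, 17, 21, 25, 29, 33
n = 53, Σfm = 857, mean = 16.1698
Σfm² = 17581
Σf(m − x̄)² = Σfm² − (Σfm)²/n = 17581 − 857²/53 = 3723.4717
Sample variance = 3723.4717 / 52 = 71.6052
Standard deviation = √71.6052 = 8.4620

8.462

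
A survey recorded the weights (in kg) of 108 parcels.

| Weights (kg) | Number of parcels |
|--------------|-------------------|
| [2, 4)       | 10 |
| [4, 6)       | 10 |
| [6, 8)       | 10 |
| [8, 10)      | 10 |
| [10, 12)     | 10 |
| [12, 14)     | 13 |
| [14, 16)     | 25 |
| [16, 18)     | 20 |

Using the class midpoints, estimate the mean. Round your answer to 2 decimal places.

11.43

Midpoints: 3, 5, 7, 9, 11, 13, 15, 17
Σfm = 10×3 + 10×5 + 10×7 + 10×9 + 10×11 + 13×13 + 25×15 + 20×17 = 1234
n = Σf = 108
Mean = 1234 / 108 = 11.4259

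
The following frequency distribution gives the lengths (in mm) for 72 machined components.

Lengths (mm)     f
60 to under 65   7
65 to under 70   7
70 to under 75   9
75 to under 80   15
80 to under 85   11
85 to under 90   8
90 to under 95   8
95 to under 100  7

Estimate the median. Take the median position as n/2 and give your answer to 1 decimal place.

Cumulative frequencies: 7, 14, 23, 38, 49, 57, 65, 72
n = 72; position = n/2 = 36.
This falls in the class 75 to under 80: L = 75, F = 23, f = 15, h = 5.
Median ≈ 75 + ((36 − 23) / 15) × 5 = 79.3333

79.3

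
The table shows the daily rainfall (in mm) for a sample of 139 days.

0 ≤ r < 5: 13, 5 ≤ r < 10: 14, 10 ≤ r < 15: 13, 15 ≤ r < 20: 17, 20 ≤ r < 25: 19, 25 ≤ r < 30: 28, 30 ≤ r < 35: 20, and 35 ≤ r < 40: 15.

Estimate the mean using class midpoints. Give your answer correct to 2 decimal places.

Midpoints: 2.5, 7.5, 12.5, 17.5, 22.5, 27.5, 32.5, 37.5
Σfm = 13×2.5 + 14×7.5 + 13×12.5 + 17×17.5 + 19×22.5 + 28×27.5 + 20×32.5 + 15×37.5 = 3007.5
n = Σf = 139
Mean = 3007.5 / 139 = 21.6367

21.64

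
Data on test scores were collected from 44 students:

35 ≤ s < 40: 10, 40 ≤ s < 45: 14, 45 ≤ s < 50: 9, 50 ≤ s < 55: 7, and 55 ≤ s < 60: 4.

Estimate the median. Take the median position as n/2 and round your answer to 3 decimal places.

Cumulative frequencies: 10, 24, 33, 40, 44
n = 44; position = n/2 = 22.
This falls in the class 40 ≤ s < 45: L = 40, F = 10, f = 14, h = 5.
Median ≈ 40 + ((22 − 10) / 14) × 5 = 44.2857

44.286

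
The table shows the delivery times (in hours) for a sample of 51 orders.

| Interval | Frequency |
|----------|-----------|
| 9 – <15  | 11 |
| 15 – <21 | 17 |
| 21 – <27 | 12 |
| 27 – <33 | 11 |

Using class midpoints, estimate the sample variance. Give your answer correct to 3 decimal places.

Midpoints: 12, 18, 24, 30
n = 51, Σfm = 1056, mean = 20.7059
Σfm² = 23904
Σf(m − x̄)² = Σfm² − (Σfm)²/n = 23904 − 1056²/51 = 2038.5882
Sample variance = 2038.5882 / 50 = 40.7718

40.772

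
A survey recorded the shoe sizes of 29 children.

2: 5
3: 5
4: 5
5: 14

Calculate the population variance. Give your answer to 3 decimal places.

Values: 2, 3, 4, 5
n = 29, Σfx = 115, mean = 3.9655
Σfx² = 495
Σf(x − x̄)² = Σfx² − (Σfx)²/n = 495 − 115²/29 = 38.9655
Population variance = 38.9655 / 29 = 1.3436

1.344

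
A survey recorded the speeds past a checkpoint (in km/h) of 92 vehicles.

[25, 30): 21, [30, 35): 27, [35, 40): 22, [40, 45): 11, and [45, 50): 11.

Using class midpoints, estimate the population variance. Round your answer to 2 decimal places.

41.28

Midpoints: 27.5, 32.5, 37.5, 42.5, 47.5
n = 92, Σfm = 3270, mean = 35.5435
Σfm² = 120025
Σf(m − x̄)² = Σfm² − (Σfm)²/n = 120025 − 3270²/92 = 3797.8261
Population variance = 3797.8261 / 92 = 41.2807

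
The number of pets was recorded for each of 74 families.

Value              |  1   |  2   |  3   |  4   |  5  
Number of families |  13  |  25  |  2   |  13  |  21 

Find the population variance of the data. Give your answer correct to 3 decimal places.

2.348

Values: 1, 2, 3, 4, 5
n = 74, Σfx = 226, mean = 3.0541
Σfx² = 864
Σf(x − x̄)² = Σfx² − (Σfx)²/n = 864 − 226²/74 = 173.7838
Population variance = 173.7838 / 74 = 2.3484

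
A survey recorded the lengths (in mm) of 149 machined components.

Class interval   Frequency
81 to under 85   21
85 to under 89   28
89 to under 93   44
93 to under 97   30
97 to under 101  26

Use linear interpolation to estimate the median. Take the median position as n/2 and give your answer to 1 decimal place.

Cumulative frequencies: 21, 49, 93, 123, 149
n = 149; position = n/2 = 74.5.
This falls in the class 89 to under 93: L = 89, F = 49, f = 44, h = 4.
Median ≈ 89 + ((74.5 − 49) / 44) × 4 = 91.3182

91.3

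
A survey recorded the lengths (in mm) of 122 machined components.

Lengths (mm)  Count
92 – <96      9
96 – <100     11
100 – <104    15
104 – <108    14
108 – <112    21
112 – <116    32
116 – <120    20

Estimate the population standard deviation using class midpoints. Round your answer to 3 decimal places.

Midpoints: 94, 98, 102, 106, 110, 114, 118
n = 122, Σfm = 13256, mean = 108.6557
Σfm² = 1446984
Σf(m − x̄)² = Σfm² − (Σfm)²/n = 1446984 − 13256²/122 = 6643.5410
Population variance = 6643.5410 / 122 = 54.4553
Standard deviation = √54.4553 = 7.3794

7.379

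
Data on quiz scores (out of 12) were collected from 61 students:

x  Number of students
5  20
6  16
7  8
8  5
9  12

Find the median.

6

Cumulative frequencies: 20, 36, 44, 49, 61
n = 61, so the median is the value in position (n+1)/2 = 31.
Position 31 falls at value 6.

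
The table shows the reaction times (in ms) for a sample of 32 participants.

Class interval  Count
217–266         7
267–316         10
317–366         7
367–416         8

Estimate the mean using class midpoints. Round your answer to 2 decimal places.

316.50

Midpoints: 241.5, 291.5, 341.5, 391.5
Σfm = 7×241.5 + 10×291.5 + 7×341.5 + 8×391.5 = 10128
n = Σf = 32
Mean = 10128 / 32 = 316.5000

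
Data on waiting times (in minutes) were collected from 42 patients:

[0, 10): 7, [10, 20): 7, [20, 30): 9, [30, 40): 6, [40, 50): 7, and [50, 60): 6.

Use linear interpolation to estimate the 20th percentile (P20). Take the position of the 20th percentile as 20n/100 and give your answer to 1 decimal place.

Cumulative frequencies: 7, 14, 23, 29, 36, 42
n = 42; position = 20n/100 = 8.4.
This falls in the class [10, 20): L = 10, F = 7, f = 7, h = 10.
20th percentile ≈ 10 + ((8.4 − 7) / 7) × 10 = 12.0000

12.0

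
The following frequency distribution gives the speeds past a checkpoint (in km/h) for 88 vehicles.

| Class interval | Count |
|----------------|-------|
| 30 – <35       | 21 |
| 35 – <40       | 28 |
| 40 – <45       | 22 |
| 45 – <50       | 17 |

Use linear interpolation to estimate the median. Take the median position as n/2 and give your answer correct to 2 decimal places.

39.11

Cumulative frequencies: 21, 49, 71, 88
n = 88; position = n/2 = 44.
This falls in the class 35 – <40: L = 35, F = 21, f = 28, h = 5.
Median ≈ 35 + ((44 − 21) / 28) × 5 = 39.1071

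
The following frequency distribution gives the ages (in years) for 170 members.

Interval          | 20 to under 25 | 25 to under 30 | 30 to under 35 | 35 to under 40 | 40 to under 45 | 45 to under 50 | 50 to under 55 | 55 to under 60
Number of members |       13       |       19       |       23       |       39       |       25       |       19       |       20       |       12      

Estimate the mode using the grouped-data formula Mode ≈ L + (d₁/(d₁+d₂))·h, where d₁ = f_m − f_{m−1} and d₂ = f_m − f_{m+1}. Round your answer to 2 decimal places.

Modal class: 35 to under 40 (highest frequency 39).
d₁ = 39 − 23 = 16, d₂ = 39 − 25 = 14
Mode ≈ 35 + (16/(16+14)) × 5 = 35 + 2.6667 = 37.6667

37.67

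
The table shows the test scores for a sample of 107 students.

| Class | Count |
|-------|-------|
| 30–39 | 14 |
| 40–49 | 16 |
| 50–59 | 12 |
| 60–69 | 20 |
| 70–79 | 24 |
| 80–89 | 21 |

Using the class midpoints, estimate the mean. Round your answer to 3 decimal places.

62.631

Midpoints: 34.5, 44.5, 54.5, 64.5, 74.5, 84.5
Σfm = 14×34.5 + 16×44.5 + 12×54.5 + 20×64.5 + 24×74.5 + 21×84.5 = 6701.5
n = Σf = 107
Mean = 6701.5 / 107 = 62.6308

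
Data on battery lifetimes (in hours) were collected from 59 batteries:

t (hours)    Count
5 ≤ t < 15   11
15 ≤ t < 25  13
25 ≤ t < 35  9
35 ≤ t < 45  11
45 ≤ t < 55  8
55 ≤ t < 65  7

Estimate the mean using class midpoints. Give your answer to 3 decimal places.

32.203

Midpoints: 10, 20, 30, 40, 50, 60
Σfm = 11×10 + 13×20 + 9×30 + 11×40 + 8×50 + 7×60 = 1900
n = Σf = 59
Mean = 1900 / 59 = 32.2034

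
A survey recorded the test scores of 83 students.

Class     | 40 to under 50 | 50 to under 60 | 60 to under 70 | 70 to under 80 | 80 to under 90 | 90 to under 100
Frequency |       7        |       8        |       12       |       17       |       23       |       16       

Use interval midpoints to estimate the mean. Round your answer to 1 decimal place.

75.7

Midpoints: 45, 55, 65, 75, 85, 95
Σfm = 7×45 + 8×55 + 12×65 + 17×75 + 23×85 + 16×95 = 6285
n = Σf = 83
Mean = 6285 / 83 = 75.7229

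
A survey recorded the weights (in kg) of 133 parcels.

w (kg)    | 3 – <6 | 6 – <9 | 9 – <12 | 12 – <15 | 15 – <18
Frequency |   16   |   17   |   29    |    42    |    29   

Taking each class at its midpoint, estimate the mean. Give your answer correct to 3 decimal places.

Midpoints: 4.5, 7.5, 10.5, 13.5, 16.5
Σfm = 16×4.5 + 17×7.5 + 29×10.5 + 42×13.5 + 29×16.5 = 1549.5
n = Σf = 133
Mean = 1549.5 / 133 = 11.6504

11.650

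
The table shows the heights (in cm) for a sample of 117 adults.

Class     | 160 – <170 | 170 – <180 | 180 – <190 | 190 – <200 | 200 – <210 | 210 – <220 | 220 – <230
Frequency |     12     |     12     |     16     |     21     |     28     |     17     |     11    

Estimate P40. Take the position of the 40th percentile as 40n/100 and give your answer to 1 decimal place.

193.2

Cumulative frequencies: 12, 24, 40, 61, 89, 106, 117
n = 117; position = 40n/100 = 46.8.
This falls in the class 190 – <200: L = 190, F = 40, f = 21, h = 10.
40th percentile ≈ 190 + ((46.8 − 40) / 21) × 10 = 193.2381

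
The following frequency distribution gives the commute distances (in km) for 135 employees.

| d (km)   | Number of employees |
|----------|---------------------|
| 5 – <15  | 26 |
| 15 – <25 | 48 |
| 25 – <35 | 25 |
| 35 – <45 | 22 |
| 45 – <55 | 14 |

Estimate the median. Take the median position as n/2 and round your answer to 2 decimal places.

23.65

Cumulative frequencies: 26, 74, 99, 121, 135
n = 135; position = n/2 = 67.5.
This falls in the class 15 – <25: L = 15, F = 26, f = 48, h = 10.
Median ≈ 15 + ((67.5 − 26) / 48) × 10 = 23.6458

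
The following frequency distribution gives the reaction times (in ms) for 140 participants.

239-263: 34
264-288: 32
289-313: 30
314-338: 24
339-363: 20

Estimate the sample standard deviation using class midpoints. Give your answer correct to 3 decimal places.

34.371

Midpoints: 251, 276, 301, 326, 351
n = 140, Σfm = 41240, mean = 294.5714
Σfm² = 12312340
Σf(m − x̄)² = Σfm² − (Σfm)²/n = 12312340 − 41240²/140 = 164214.2857
Sample variance = 164214.2857 / 139 = 1181.3977
Standard deviation = √1181.3977 = 34.3715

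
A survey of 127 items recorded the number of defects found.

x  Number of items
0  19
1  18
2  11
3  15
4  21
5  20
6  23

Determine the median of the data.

Cumulative frequencies: 19, 37, 48, 63, 84, 104, 127
n = 127, so the median is the value in position (n+1)/2 = 64.
Position 64 falls at value 4.

4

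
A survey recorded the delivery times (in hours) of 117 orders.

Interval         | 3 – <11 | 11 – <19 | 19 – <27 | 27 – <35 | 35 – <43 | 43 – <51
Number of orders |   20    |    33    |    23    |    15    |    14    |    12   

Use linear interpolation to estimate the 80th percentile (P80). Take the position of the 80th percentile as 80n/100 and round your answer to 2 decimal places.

36.49

Cumulative frequencies: 20, 53, 76, 91, 105, 117
n = 117; position = 80n/100 = 93.6.
This falls in the class 35 – <43: L = 35, F = 91, f = 14, h = 8.
80th percentile ≈ 35 + ((93.6 − 91) / 14) × 8 = 36.4857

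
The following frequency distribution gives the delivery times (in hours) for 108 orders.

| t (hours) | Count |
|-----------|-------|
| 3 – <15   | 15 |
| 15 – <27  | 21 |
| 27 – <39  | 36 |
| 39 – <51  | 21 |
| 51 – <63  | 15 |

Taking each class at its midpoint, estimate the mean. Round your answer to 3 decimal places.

33.000

Midpoints: 9, 21, 33, 45, 57
Σfm = 15×9 + 21×21 + 36×33 + 21×45 + 15×57 = 3564
n = Σf = 108
Mean = 3564 / 108 = 33.0000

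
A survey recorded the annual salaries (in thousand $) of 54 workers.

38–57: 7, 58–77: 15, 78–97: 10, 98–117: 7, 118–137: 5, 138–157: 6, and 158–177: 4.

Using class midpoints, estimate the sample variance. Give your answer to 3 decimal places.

1351.223

Midpoints: 47.5, 67.5, 87.5, 107.5, 127.5, 147.5, 167.5
n = 54, Σfm = 5165, mean = 95.6481
Σfm² = 565637.5
Σf(m − x̄)² = Σfm² − (Σfm)²/n = 565637.5 − 5165²/54 = 71614.8148
Sample variance = 71614.8148 / 53 = 1351.2229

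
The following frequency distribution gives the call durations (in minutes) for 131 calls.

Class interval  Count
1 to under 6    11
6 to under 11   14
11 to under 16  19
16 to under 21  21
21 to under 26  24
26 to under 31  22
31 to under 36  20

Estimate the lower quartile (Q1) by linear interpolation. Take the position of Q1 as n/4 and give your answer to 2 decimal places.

Cumulative frequencies: 11, 25, 44, 65, 89, 111, 131
n = 131; position = n/4 = 32.75.
This falls in the class 11 to under 16: L = 11, F = 25, f = 19, h = 5.
Lower quartile ≈ 11 + ((32.75 − 25) / 19) × 5 = 13.0395

13.04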